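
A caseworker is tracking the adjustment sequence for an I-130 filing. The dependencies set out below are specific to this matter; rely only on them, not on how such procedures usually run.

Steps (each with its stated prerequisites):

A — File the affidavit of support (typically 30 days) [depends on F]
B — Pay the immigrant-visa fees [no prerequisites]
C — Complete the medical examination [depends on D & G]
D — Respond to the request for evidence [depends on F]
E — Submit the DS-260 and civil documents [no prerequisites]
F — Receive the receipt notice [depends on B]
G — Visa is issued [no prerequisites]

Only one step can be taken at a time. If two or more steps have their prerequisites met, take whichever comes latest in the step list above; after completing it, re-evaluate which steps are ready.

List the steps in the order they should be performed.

G, E, B, F, D, C, A

G, E and B have no prerequisites; G is listed later, so G is first.
E and B are both available; E is listed later → E.
That leaves B as the only ready step → B.
That leaves F as the only ready step → F.
Now D and A have their prerequisites met. D is listed later, so D next.
Ready: C and A. C is listed later → C.
A is the only step now ready → A.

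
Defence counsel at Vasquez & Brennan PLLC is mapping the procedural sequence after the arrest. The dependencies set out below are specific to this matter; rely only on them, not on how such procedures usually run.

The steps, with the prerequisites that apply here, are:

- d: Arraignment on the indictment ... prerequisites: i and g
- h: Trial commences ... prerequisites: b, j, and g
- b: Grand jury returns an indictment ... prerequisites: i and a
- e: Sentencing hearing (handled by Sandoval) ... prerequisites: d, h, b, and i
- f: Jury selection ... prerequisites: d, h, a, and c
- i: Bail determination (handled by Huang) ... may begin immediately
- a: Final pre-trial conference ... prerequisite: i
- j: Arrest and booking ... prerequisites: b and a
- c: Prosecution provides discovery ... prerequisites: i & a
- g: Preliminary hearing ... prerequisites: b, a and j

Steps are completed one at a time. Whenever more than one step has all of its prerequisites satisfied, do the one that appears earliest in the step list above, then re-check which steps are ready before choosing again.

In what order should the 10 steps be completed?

i is the only step with nothing outstanding, so it goes first.
a needed i, now all done → a.
Ready: b and c. b is listed earlier → b.
j and c are both available; j is listed earlier → j.
g now also ready, so the ready set is {c, g}; c is listed earlier → c.
Next only g has its prerequisites met → g.
Ready: d and h. d is listed earlier → d.
h is the only step now ready → h.
e and f are both available; e is listed earlier → e.
f is the only step now ready → f.

i a b j c g d h e f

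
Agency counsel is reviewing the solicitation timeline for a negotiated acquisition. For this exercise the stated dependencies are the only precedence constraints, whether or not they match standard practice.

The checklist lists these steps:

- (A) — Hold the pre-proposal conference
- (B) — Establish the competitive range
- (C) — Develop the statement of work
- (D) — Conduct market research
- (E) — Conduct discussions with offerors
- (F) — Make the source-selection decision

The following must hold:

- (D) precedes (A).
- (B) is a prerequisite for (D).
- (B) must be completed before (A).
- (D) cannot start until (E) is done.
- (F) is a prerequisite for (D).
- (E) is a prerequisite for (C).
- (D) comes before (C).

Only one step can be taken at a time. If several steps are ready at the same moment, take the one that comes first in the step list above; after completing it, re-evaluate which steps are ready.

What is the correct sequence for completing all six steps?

(B), (E), (F), (D), (A), (C)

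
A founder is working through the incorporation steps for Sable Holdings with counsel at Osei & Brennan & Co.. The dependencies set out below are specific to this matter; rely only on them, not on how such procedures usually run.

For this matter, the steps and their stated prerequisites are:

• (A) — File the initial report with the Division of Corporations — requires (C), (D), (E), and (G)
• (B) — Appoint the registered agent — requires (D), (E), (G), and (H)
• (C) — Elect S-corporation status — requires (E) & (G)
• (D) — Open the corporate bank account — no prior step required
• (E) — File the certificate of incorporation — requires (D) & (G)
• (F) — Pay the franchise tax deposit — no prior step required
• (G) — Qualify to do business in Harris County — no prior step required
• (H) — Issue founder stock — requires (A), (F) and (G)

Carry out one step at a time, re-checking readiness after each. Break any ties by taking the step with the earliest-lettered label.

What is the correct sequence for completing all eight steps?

(D), (F), (G), (E), (C), (A), (H), (B)

Nothing is required for (D), (F) and (G). (D) has the earlier label → (D) first.
(F) and (G) are both available; (F) has the earlier label → (F).
Next only (G) has its prerequisites met → (G).
(E) is the only step now ready → (E).
(C) needed (E) and (G), now all done → (C).
Next only (A) has its prerequisites met → (A).
(H) needed (A), (F) and (G), now all done → (H).
(B) needed (D), (E), (G) and (H), now all done → (B).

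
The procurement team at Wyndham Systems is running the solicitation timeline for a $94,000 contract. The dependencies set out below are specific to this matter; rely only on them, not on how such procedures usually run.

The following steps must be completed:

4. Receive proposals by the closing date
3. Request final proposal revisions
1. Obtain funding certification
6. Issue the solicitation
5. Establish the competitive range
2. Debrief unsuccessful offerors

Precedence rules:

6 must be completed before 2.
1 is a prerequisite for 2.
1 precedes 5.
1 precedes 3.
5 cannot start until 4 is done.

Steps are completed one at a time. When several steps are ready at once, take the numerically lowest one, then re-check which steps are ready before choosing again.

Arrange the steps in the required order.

1, 3, 4, 5, 6, 2

1, 4 and 6 have no prerequisites; 1 has the earlier label, so 1 is first.
3, 4 and 6 are all available; 3 has the earlier label → 3.
Now 4 and 6 have their prerequisites met. 4 has the earlier label, so 4 next.
5 now also ready, so the ready set is {5, 6}; 5 has the earlier label → 5.
6 is the only step now ready → 6.
2 is the only step now ready → 2.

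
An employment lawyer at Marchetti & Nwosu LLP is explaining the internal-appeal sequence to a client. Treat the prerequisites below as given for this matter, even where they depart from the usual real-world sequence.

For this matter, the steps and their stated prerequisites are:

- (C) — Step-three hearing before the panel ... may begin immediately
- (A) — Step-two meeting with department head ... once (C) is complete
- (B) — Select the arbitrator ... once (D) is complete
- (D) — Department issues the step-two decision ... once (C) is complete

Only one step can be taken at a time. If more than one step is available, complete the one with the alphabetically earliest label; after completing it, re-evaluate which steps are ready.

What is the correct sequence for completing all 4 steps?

(C), (A), (D), (B)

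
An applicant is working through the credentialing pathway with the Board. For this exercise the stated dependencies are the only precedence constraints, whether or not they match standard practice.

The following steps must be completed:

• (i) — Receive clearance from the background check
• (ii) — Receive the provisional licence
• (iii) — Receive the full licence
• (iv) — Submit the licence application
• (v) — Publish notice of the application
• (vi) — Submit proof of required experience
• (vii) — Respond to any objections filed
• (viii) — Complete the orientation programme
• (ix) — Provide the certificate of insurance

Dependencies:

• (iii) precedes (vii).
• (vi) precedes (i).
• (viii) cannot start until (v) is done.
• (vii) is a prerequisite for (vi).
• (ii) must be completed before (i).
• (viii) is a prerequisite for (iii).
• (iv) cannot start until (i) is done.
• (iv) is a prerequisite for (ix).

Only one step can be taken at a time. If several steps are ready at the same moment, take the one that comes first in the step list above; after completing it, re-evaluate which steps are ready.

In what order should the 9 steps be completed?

(ii) and (v) have no prerequisites; (ii) is listed earlier, so (ii) is first.
Next only (v) has its prerequisites met → (v).
Next only (viii) has its prerequisites met → (viii).
(iii) is the only step now ready → (iii).
That leaves (vii) as the only ready step → (vii).
(vi) is the only step now ready → (vi).
Next only (i) has its prerequisites met → (i).
(iv) needed (i), now all done → (iv).
That leaves (ix) as the only ready step → (ix).

(ii), (v), (viii), (iii), (vii), (vi), (i), (iv), (ix)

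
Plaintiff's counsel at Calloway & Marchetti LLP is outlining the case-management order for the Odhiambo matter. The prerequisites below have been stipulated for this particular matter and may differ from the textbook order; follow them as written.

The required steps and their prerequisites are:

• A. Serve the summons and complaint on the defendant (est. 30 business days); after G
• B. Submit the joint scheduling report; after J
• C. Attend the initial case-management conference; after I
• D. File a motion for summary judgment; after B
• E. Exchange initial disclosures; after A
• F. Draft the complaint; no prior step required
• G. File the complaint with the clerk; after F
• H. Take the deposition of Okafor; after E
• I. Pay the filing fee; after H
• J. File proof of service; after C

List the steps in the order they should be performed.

F has no prerequisites → F first.
G needed F, now all done → G.
That leaves A as the only ready step → A.
E needed A, now all done → E.
H needed E, now all done → H.
That leaves I as the only ready step → I.
C needed I, now all done → C.
J needed C, now all done → J.
That leaves B as the only ready step → B.
D needed B, now all done → D.

F G A E H I C J B D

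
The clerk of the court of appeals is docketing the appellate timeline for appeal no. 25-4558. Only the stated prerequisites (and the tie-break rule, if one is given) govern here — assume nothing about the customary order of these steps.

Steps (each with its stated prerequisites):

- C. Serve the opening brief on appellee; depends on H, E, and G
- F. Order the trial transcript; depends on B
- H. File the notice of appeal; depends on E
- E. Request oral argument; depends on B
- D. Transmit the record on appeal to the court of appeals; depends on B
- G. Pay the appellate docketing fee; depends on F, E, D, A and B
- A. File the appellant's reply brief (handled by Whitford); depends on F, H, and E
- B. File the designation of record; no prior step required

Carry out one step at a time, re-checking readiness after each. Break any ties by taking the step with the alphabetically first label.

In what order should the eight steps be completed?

B, D, E, F, H, A, G, C

B is the only step with nothing outstanding, so it goes first.
Now D, E and F have their prerequisites met. D has the earlier label, so D next.
Now E and F have their prerequisites met. E has the earlier label, so E next.
Now F and H have their prerequisites met. F has the earlier label, so F next.
H needed E, now all done → H.
A is the only step now ready → A.
G needed A, B, D, E and F, now all done → G.
C is the only step now ready → C.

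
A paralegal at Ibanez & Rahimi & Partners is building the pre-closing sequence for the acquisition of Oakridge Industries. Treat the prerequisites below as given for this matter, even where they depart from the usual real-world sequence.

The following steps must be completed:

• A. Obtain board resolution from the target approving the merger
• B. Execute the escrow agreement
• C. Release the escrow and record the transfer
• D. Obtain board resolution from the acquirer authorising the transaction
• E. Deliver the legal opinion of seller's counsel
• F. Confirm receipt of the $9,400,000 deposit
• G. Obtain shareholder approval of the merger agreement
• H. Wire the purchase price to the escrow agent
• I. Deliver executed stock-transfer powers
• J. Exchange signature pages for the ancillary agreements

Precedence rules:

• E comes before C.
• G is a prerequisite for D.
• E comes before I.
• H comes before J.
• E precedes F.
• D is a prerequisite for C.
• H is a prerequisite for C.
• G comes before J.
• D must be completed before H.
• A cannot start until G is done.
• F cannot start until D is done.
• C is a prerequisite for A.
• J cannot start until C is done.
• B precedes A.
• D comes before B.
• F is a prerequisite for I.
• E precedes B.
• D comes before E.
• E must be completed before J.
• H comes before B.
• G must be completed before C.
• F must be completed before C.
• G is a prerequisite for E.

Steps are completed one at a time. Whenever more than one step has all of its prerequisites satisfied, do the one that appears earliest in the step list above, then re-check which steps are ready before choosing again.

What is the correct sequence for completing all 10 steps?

G has no prerequisites → G first.
D needed G, now all done → D.
Now E and H have their prerequisites met. E is listed earlier, so E next.
Ready: F and H. F is listed earlier → F.
I now also ready, so the ready set is {H, I}; H is listed earlier → H.
Ready: B, C and I. B is listed earlier → B.
Ready: C and I. C is listed earlier → C.
A, I and J are all available; A is listed earlier → A.
I and J are both available; I is listed earlier → I.
J needed C, E, G and H, now all done → J.

G D E F H B C A I J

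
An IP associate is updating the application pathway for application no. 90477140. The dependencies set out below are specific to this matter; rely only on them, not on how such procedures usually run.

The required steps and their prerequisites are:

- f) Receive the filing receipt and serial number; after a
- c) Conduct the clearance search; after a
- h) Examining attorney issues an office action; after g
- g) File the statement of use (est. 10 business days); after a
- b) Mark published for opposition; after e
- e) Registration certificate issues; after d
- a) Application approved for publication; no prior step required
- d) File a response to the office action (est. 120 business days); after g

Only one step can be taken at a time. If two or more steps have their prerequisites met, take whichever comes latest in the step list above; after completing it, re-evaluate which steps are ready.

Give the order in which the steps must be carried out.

Only a has no prerequisites, so it is first.
Ready: g, c and f. g is listed later → g.
d, h, c and f are all available; d is listed later → d.
Now e, h, c and f have their prerequisites met. e is listed later, so e next.
b, h, c and f are all available; b is listed later → b.
Now h, c and f have their prerequisites met. h is listed later, so h next.
c and f are both available; c is listed later → c.
f needed a, now all done → f.

a, g, d, e, b, h, c, f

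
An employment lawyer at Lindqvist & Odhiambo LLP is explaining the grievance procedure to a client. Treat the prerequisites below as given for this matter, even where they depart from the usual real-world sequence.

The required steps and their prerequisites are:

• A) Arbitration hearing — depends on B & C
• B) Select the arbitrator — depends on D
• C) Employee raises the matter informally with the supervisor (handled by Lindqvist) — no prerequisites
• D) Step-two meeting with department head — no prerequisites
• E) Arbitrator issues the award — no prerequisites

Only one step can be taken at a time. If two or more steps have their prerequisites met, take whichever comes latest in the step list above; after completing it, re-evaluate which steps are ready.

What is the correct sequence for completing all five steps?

Nothing is required for E, D and C. E is listed later → E first.
Now D and C have their prerequisites met. D is listed later, so D next.
Now C and B have their prerequisites met. C is listed later, so C next.
B is the only step now ready → B.
That leaves A as the only ready step → A.

E D C B A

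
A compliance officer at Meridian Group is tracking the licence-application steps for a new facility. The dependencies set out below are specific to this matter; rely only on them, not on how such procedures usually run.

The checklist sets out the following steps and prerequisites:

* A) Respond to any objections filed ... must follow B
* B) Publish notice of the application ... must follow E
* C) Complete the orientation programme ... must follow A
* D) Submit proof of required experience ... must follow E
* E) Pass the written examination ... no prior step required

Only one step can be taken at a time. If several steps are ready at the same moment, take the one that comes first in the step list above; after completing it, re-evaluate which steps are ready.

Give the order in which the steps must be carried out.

E B A C D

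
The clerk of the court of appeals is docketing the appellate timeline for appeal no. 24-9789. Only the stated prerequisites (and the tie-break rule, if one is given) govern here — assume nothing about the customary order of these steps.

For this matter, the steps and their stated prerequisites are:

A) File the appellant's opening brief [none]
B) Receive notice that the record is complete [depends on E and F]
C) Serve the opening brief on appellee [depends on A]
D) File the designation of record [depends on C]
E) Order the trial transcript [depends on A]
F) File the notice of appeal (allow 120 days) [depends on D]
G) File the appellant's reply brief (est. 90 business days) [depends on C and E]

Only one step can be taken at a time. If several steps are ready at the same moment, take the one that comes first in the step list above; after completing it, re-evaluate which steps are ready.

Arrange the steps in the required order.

A has no prerequisites → A first.
Now C and E have their prerequisites met. C is listed earlier, so C next.
Ready: D and E. D is listed earlier → D.
F now also ready, so the ready set is {E, F}; E is listed earlier → E.
Ready: F and G. F is listed earlier → F.
B and G are both available; B is listed earlier → B.
Next only G has its prerequisites met → G.

A C D E F B G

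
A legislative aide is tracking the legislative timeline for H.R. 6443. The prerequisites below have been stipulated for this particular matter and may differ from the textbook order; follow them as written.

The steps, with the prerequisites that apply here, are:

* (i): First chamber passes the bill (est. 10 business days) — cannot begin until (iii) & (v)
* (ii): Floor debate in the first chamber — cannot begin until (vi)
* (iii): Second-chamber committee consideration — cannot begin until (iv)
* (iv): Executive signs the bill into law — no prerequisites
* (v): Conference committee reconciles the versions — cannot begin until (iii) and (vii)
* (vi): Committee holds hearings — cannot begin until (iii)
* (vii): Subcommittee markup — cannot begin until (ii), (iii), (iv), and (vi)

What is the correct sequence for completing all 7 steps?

(iv) has no prerequisites → (iv) first.
(iii) is the only step now ready → (iii).
(vi) is the only step now ready → (vi).
(ii) needed (vi), now all done → (ii).
(vii) needed (ii), (iii), (iv) and (vi), now all done → (vii).
(v) needed (iii) and (vii), now all done → (v).
(i) needed (iii) and (v), now all done → (i).

(iv), (iii), (vi), (ii), (vii), (v), (i)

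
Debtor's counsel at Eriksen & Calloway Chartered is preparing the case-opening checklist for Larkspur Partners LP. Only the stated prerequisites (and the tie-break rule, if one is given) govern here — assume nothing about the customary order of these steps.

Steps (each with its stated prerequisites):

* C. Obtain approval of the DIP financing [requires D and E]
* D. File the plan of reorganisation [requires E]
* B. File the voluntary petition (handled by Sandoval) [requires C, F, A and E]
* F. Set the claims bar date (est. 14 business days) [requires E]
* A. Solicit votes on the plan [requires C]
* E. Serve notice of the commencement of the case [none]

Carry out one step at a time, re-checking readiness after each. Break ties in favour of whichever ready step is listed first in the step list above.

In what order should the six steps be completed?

E → D → C → F → A → B

E has no prerequisites → E first.
D and F are both available; D is listed earlier → D.
C now also ready, so the ready set is {C, F}; C is listed earlier → C.
Now F and A have their prerequisites met. F is listed earlier, so F next.
Next only A has its prerequisites met → A.
Next only B has its prerequisites met → B.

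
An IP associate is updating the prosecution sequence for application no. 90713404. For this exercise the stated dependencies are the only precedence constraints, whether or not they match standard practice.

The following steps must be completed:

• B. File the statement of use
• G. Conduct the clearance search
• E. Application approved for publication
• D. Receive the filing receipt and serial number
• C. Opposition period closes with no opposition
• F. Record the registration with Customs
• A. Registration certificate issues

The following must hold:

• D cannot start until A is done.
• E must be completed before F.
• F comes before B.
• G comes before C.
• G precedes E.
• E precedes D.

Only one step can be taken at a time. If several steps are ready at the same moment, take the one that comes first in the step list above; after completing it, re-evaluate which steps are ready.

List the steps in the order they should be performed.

G and A have no prerequisites; G is listed earlier, so G is first.
E and C now also ready, so the ready set is {E, C, A}; E is listed earlier → E.
F now also ready, so the ready set is {C, F, A}; C is listed earlier → C.
Now F and A have their prerequisites met. F is listed earlier, so F next.
Ready: B and A. B is listed earlier → B.
That leaves A as the only ready step → A.
That leaves D as the only ready step → D.

G, E, C, F, B, A, D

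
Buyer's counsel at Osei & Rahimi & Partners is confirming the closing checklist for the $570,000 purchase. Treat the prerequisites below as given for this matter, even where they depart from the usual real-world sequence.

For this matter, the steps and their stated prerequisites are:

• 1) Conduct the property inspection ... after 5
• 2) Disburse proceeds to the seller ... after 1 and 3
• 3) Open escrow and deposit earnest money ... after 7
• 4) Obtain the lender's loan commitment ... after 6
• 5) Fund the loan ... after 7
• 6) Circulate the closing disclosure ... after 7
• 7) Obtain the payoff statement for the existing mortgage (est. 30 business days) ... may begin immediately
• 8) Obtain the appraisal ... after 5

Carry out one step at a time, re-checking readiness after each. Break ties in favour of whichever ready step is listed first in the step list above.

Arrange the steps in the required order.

7, 3, 5, 1, 2, 6, 4, 8

Only 7 has no prerequisites, so it is first.
Now 3, 5 and 6 have their prerequisites met. 3 is listed earlier, so 3 next.
Now 5 and 6 have their prerequisites met. 5 is listed earlier, so 5 next.
1 and 8 now also ready, so the ready set is {1, 6, 8}; 1 is listed earlier → 1.
2, 6 and 8 are all available; 2 is listed earlier → 2.
Now 6 and 8 have their prerequisites met. 6 is listed earlier, so 6 next.
4 now also ready, so the ready set is {4, 8}; 4 is listed earlier → 4.
8 needed 5, now all done → 8.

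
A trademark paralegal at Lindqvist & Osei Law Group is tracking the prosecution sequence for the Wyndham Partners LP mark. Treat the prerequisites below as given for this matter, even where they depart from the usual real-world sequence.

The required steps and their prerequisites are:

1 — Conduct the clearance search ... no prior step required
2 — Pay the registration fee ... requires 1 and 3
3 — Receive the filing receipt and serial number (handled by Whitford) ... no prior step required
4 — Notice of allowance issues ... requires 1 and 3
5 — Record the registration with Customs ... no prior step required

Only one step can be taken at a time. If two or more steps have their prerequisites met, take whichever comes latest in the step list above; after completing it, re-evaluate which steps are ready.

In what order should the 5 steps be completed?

Nothing is required for 5, 3 and 1. 5 is listed later → 5 first.
Now 3 and 1 have their prerequisites met. 3 is listed later, so 3 next.
Next only 1 has its prerequisites met → 1.
4 and 2 are both available; 4 is listed later → 4.
2 needed 3 and 1, now all done → 2.

5, 3, 1, 4, 2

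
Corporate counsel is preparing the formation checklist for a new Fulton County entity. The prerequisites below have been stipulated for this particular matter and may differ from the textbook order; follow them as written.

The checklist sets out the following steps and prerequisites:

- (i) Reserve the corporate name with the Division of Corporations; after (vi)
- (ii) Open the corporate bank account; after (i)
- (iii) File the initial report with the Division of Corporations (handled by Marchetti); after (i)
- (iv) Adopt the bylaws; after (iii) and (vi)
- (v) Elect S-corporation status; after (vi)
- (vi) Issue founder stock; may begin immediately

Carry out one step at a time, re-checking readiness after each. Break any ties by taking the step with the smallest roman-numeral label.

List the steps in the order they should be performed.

(vi) (i) (ii) (iii) (iv) (v)

(vi) is the only step with nothing outstanding, so it goes first.
(i) and (v) are both available; (i) has the earlier label → (i).
Ready: (ii), (iii) and (v). (ii) has the earlier label → (ii).
(iii) and (v) are both available; (iii) has the earlier label → (iii).
(iv) now also ready, so the ready set is {(iv), (v)}; (iv) has the earlier label → (iv).
Next only (v) has its prerequisites met → (v).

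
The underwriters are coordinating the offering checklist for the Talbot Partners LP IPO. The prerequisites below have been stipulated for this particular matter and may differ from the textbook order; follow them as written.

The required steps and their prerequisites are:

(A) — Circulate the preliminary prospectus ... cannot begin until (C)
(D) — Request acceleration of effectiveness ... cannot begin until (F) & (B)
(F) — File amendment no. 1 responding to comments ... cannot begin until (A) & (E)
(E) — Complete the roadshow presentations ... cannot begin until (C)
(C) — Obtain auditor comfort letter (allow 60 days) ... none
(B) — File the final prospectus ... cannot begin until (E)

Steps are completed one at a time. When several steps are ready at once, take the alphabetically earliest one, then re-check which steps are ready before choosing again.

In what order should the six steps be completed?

(C) (A) (E) (B) (F) (D)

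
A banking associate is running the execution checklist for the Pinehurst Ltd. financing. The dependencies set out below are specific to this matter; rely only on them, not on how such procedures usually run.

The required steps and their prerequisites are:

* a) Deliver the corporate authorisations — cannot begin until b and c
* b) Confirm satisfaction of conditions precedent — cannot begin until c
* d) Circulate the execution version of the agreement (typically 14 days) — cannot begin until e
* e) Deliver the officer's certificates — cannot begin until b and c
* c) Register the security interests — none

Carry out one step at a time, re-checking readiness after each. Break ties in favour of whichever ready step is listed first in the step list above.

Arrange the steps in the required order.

c, b, a, e, d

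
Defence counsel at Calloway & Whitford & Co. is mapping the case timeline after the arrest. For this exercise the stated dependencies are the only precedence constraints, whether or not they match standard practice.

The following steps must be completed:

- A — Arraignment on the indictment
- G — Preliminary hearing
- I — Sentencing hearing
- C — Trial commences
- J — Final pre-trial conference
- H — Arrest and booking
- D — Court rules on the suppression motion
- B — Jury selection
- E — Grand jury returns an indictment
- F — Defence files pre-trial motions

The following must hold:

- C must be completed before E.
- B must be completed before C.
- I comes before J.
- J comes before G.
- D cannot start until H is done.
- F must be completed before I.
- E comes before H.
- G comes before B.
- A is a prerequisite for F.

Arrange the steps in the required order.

A is the only step with nothing outstanding, so it goes first.
F is the only step now ready → F.
Next only I has its prerequisites met → I.
That leaves J as the only ready step → J.
G needed J, now all done → G.
B needed G, now all done → B.
Next only C has its prerequisites met → C.
E needed C, now all done → E.
H is the only step now ready → H.
D needed H, now all done → D.

A → F → I → J → G → B → C → E → H → D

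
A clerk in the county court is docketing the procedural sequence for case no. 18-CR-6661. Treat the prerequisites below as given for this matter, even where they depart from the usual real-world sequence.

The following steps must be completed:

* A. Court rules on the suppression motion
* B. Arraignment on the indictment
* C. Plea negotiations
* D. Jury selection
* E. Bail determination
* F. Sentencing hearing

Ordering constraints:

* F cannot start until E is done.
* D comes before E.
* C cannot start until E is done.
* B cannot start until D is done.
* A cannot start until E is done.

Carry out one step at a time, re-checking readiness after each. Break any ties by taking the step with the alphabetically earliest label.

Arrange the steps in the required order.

D → B → E → A → C → F

D is the only step with nothing outstanding, so it goes first.
Ready: B and E. B has the earlier label → B.
That leaves E as the only ready step → E.
Ready: A, C and F. A has the earlier label → A.
Now C and F have their prerequisites met. C has the earlier label, so C next.
Next only F has its prerequisites met → F.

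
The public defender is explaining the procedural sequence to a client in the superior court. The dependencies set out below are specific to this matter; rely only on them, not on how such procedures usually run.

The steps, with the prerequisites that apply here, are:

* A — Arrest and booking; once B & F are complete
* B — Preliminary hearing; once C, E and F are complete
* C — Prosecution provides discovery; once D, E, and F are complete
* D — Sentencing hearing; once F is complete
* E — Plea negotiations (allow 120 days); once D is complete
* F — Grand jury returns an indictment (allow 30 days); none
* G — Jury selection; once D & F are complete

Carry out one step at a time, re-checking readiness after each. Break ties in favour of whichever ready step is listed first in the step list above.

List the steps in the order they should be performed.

F D E C B A G

F is the only step with nothing outstanding, so it goes first.
D is the only step now ready → D.
E and G are both available; E is listed earlier → E.
C now also ready, so the ready set is {C, G}; C is listed earlier → C.
B now also ready, so the ready set is {B, G}; B is listed earlier → B.
A and G are both available; A is listed earlier → A.
That leaves G as the only ready step → G.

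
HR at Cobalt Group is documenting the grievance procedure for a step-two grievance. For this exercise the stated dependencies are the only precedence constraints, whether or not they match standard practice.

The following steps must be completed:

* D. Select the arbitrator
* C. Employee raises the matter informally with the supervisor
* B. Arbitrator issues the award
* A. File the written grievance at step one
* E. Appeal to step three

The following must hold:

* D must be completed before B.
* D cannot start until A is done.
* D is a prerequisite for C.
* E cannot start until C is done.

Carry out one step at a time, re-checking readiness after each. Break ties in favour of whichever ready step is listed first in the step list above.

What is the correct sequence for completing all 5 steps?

A, D, C, B, E

A has no prerequisites → A first.
Next only D has its prerequisites met → D.
Ready: C and B. C is listed earlier → C.
E now also ready, so the ready set is {B, E}; B is listed earlier → B.
That leaves E as the only ready step → E.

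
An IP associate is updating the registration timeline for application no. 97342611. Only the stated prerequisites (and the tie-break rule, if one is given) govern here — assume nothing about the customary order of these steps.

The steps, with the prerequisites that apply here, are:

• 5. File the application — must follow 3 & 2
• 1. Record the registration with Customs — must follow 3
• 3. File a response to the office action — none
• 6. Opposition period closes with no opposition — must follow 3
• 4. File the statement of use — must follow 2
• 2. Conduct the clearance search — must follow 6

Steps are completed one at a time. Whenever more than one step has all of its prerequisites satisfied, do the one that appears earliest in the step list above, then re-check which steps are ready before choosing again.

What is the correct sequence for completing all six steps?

3 → 1 → 6 → 2 → 5 → 4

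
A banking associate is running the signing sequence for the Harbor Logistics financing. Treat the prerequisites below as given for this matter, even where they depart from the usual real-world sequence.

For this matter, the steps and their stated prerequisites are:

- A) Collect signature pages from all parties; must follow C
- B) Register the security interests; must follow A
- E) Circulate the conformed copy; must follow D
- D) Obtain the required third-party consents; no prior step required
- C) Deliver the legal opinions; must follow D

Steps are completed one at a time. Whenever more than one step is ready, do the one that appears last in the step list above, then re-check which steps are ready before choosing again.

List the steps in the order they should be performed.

D, C, E, A, B

Only D has no prerequisites, so it is first.
Now C and E have their prerequisites met. C is listed later, so C next.
E and A are both available; E is listed later → E.
A needed C, now all done → A.
B needed A, now all done → B.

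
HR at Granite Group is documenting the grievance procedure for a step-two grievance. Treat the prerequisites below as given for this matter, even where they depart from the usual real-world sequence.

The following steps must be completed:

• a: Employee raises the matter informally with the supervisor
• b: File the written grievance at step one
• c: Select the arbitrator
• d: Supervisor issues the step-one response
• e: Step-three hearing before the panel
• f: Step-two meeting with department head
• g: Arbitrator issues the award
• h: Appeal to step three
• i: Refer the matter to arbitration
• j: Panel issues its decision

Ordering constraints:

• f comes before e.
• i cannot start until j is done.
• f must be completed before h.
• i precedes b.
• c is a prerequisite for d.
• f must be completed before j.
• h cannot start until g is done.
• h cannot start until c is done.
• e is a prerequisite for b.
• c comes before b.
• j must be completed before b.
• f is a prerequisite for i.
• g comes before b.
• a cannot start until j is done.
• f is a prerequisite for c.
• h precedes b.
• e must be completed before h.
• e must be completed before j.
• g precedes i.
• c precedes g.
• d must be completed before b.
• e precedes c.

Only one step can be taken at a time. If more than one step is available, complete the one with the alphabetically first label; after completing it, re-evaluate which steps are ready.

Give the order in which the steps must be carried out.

f e c d g h j a i b

f is the only step with nothing outstanding, so it goes first.
Next only e has its prerequisites met → e.
c and j are both available; c has the earlier label → c.
d, g and j are all available; d has the earlier label → d.
Now g and j have their prerequisites met. g has the earlier label, so g next.
Now h and j have their prerequisites met. h has the earlier label, so h next.
Next only j has its prerequisites met → j.
a and i are both available; a has the earlier label → a.
i is the only step now ready → i.
b needed c, d, e, g, h, i and j, now all done → b.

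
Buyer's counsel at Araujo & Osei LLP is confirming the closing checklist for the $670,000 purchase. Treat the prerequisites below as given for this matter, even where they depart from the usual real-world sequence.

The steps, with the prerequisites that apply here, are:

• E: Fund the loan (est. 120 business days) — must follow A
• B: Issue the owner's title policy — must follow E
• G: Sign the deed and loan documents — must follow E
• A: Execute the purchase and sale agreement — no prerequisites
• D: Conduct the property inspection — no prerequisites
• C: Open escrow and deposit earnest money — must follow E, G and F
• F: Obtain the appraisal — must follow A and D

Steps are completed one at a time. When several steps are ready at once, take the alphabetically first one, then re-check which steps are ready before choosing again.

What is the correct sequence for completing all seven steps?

Nothing is required for A and D. A has the earlier label → A first.
E now also ready, so the ready set is {D, E}; D has the earlier label → D.
Ready: E and F. E has the earlier label → E.
B and G now also ready, so the ready set is {B, F, G}; B has the earlier label → B.
Now F and G have their prerequisites met. F has the earlier label, so F next.
Next only G has its prerequisites met → G.
Next only C has its prerequisites met → C.

A, D, E, B, F, G, C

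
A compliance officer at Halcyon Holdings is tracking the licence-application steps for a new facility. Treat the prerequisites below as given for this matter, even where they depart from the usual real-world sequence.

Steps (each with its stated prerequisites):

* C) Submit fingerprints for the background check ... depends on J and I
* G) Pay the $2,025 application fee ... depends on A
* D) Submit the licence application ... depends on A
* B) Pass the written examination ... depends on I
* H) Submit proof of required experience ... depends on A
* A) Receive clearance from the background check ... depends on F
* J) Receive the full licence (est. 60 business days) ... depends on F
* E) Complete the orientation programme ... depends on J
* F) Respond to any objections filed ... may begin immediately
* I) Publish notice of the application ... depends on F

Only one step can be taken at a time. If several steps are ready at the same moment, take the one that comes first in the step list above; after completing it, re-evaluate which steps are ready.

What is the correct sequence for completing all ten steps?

F is the only step with nothing outstanding, so it goes first.
Ready: A, J and I. A is listed earlier → A.
G, D and H now also ready, so the ready set is {G, D, H, J, I}; G is listed earlier → G.
Now D, H, J and I have their prerequisites met. D is listed earlier, so D next.
Ready: H, J and I. H is listed earlier → H.
Now J and I have their prerequisites met. J is listed earlier, so J next.
Now E and I have their prerequisites met. E is listed earlier, so E next.
I is the only step now ready → I.
C and B are both available; C is listed earlier → C.
Next only B has its prerequisites met → B.

F, A, G, D, H, J, E, I, C, B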